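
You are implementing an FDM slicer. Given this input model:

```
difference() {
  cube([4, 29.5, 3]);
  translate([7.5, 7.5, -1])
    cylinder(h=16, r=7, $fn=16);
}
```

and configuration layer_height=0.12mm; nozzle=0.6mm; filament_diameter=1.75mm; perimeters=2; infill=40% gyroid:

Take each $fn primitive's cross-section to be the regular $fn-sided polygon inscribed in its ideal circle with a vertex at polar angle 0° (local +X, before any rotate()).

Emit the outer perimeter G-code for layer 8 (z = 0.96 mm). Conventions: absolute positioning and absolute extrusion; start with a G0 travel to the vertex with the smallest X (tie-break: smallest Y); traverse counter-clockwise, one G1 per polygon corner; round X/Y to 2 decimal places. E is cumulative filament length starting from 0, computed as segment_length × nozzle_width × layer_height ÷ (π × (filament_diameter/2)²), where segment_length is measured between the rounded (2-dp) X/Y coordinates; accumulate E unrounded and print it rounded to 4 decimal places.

G0 X0.00 Y0.00 Z0.96
G1 X4.00 Y0.00 E0.1197
G1 X4.00 Y1.58 E0.1670
G1 X2.55 Y2.55 E0.2193
G1 X1.03 Y4.82 E0.3010
G1 X0.50 Y7.50 E0.3828
G1 X1.03 Y10.18 E0.4646
G1 X2.55 Y12.45 E0.5464
G1 X4.00 Y13.42 E0.5986
G1 X4.00 Y29.50 E1.0799
G1 X0.00 Y29.50 E1.1997
G1 X0.00 Y0.00 E2.0827

At z = 0.96 mm: the 4×29.5 cube contributes its full rectangle; the r=7 cylinder at (7.5, 7.5) contributes a regular 16-gon of circumradius 7; After the difference (first − rest): starting from the 4×29.5 cube, the r=7 cylinder at (7.5, 7.5) partially overlaps it — only the 28.76 mm² overlap (of its 150.01 mm²) is removed, clipping the outline — 1 connected region. The outline is a single polygon with 11 vertices. Extrusion per mm of travel: 0.6 × 0.12 / (π × 0.875²) = 0.029934. Accumulating E over each segment gives final E = 2.0827.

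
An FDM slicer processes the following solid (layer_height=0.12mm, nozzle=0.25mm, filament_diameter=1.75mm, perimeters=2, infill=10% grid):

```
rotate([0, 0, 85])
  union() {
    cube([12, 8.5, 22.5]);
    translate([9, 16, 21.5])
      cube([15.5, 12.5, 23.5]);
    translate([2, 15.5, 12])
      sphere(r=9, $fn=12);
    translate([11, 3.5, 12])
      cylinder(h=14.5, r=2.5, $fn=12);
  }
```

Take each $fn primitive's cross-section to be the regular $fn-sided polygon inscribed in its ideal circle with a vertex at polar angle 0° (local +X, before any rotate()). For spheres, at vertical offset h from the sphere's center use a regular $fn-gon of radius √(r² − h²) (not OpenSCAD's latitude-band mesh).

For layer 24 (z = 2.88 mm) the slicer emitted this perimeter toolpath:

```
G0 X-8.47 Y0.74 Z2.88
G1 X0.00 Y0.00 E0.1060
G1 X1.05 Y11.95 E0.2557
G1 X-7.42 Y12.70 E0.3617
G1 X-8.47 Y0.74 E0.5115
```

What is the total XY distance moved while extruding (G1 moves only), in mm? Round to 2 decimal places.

41.01 mm

Sum the Euclidean lengths of each G1 segment: total = 41.01 mm.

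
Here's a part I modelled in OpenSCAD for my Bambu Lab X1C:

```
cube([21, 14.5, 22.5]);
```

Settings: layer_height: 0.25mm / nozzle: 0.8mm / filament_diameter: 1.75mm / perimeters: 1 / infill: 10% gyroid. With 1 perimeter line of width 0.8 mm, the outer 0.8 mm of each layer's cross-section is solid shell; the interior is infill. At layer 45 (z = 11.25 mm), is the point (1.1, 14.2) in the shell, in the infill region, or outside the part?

At z = 11.25 mm: the cube (footprint 21×14.5) is included at this height. Overall, the cross-section is a single solid region. The nearest boundary edge runs (21.00, 14.50)→(0.00, 14.50); distance from the point to it = 0.30 mm. The point is inside the cross-section, 0.30 mm from the nearest boundary — within the 0.8 mm shell band (1 × 0.8).

shell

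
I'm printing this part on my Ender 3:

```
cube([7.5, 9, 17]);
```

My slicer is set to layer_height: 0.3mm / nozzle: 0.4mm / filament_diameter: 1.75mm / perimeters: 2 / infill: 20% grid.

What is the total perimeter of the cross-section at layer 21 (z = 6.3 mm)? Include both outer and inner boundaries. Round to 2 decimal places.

33.00 mm

At z = 6.3 mm: the cube (footprint 7.5×9) is included at this height (perimeter 33.00 mm). Overall, the cross-section is a single solid region. Total boundary length (outer) = 33.00 mm.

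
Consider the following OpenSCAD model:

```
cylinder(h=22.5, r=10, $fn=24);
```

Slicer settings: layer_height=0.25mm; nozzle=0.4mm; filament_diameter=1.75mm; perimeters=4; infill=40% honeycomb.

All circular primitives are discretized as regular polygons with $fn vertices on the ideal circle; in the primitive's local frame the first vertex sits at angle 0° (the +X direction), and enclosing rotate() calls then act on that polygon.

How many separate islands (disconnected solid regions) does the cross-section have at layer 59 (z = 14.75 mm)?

At z = 14.75 mm: the cylinder: section is a regular 24-gon, circumradius r=10. Overall, the cross-section is a single solid region. Island count = 1.

1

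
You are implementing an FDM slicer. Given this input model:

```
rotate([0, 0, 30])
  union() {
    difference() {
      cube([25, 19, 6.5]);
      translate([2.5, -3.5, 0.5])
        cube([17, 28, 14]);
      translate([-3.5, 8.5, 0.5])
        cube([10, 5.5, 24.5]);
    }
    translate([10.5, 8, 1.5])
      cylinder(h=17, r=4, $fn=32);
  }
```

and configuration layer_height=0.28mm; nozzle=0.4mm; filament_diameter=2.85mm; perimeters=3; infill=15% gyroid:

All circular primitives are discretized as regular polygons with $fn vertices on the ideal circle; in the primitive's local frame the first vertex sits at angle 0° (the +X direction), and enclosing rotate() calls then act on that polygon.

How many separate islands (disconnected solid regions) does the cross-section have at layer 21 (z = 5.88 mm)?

At z = 5.88 mm: the cube is present — its section is the full 25×19 rectangle; the cube at (2.5, -3.5) is present — its section is the full 17×28 rectangle; the 10×5.5 cube at (-3.5, 8.5) contributes its full rectangle; After the difference (first − rest): starting from the 25×19 cube, the 17×28 cube at (2.5, -3.5) partially overlaps it — only the 323.00 mm² overlap (of its 476.00 mm²) is removed, clipping the outline; the 10×5.5 cube at (-3.5, 8.5) partially overlaps it — only the 13.75 mm² overlap (of its 55.00 mm²) is removed, clipping the outline — 3 connected regions; the r=4 cylinder at (10.5, 8) gives a regular 32-gon of circumradius 4 (constant along its height); Combining (union): the 2 present regions are separate (no shared area or edge), so areas and boundary lengths simply add and each stays a separate island — 4 connected regions; (whole slice rotated 30° about Z — lengths, areas and connectivity unchanged). Overall, the cross-section has 4 separate islands. Island count = 4.

4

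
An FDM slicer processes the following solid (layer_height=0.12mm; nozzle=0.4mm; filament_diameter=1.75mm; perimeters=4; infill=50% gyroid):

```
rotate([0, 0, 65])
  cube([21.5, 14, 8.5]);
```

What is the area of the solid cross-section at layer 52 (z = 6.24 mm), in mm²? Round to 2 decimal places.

301.00 mm²

At z = 6.24 mm: the cube is present — its section is the full 21.5×14 rectangle (area 301.00 mm²); (rotated 65° about Z; rotation is an isometry so areas/perimeters/island counts are preserved). Overall, the cross-section is a single solid region. Net area = 301.00 mm².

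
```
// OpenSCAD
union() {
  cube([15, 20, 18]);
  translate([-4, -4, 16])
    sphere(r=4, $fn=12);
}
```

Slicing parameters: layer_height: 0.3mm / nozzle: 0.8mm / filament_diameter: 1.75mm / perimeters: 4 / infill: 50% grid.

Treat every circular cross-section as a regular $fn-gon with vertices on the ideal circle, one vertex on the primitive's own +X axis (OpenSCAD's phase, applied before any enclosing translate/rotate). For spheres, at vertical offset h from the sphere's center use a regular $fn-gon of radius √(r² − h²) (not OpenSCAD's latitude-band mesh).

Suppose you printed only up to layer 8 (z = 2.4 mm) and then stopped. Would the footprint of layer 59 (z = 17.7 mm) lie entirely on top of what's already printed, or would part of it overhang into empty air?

part overhangs

Compare the two slices. At z = 2.4: the cube is present — its section is the full 15×20 rectangle (area 300.00 mm²); the sphere at (-4, -4) is absent (|z−center|=13.600 > r=4); Combining (union): only the 15×20 cube is present, so the union is just that shape — area = 300.00 mm². At z = 17.7: the cube (footprint 15×20) is included at this height (area 300.00 mm²); the r=4 sphere at (-4, -4) contributes a regular 12-gon of circumradius √(4²−1.7²) = 3.621 (area = (12/2)·3.621²·sin(360°/12) = 39.33 mm²); Merging all regions: the 2 present regions are separate (no shared area or edge), so areas and boundary lengths simply add and each stays a separate island — area = 339.33 mm². Checking containment: at z = 17.7 the cross-section extends beyond the z = 2.4 cross-section by about 39.33 mm².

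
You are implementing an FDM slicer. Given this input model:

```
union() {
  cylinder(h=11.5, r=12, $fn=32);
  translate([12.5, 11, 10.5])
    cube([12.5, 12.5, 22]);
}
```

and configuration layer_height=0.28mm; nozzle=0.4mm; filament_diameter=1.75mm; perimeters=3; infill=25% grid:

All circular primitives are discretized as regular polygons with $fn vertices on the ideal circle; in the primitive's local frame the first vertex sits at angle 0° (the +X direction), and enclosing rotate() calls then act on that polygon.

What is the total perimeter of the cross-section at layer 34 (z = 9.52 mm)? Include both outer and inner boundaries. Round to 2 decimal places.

At z = 9.52 mm: the cylinder: section is a regular 32-gon, circumradius r=12 (perimeter = 2·32·12.000·sin(180°/32) = 75.28 mm); the cube at (12.5, 11) does not reach this height (z outside [10.5, 32.5]); Combining (union): only the r=12 cylinder is present, so the union is just that shape — boundary = 75.28 mm. Overall, the cross-section is a single solid region. Total boundary length (outer) = 75.28 mm.

75.28 mm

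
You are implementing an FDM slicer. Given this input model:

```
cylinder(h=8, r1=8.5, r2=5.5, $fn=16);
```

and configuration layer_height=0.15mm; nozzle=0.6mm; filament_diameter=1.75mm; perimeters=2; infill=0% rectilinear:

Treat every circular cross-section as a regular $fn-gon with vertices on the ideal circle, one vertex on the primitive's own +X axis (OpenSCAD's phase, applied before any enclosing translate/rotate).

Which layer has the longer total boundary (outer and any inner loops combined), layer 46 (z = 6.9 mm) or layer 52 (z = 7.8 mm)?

Layer 46 (z = 6.9): the cone: at t=0.863 of its height the radius interpolates to r₁+(r₂−r₁)t = 5.912, giving a regular 16-gon of that circumradius (perimeter = 2·16·5.912·sin(180°/16) = 36.91 mm). So its perimeter = 36.91 mm. Layer 52 (z = 7.8): the cone: at t=0.975 of its height the radius interpolates to r₁+(r₂−r₁)t = 5.575, giving a regular 16-gon of that circumradius (perimeter = 2·16·5.575·sin(180°/16) = 34.80 mm). So its perimeter = 34.80 mm. Layer 46 is larger (36.91 vs 34.80 mm).

layer 46 (z = 6.9 mm)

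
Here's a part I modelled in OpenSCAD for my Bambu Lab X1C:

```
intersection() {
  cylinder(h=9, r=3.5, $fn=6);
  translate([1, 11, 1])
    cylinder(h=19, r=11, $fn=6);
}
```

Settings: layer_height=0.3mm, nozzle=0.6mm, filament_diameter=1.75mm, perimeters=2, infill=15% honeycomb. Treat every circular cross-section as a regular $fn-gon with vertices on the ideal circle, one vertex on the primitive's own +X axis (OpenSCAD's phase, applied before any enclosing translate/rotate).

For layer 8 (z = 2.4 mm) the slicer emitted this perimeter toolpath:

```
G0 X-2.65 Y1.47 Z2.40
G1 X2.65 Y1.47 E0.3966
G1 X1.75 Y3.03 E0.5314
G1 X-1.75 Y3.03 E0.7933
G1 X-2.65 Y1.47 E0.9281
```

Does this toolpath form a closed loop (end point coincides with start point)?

yes

Start point (G0): (-2.65, 1.47). End point (last G1): the path returns to the start — closed.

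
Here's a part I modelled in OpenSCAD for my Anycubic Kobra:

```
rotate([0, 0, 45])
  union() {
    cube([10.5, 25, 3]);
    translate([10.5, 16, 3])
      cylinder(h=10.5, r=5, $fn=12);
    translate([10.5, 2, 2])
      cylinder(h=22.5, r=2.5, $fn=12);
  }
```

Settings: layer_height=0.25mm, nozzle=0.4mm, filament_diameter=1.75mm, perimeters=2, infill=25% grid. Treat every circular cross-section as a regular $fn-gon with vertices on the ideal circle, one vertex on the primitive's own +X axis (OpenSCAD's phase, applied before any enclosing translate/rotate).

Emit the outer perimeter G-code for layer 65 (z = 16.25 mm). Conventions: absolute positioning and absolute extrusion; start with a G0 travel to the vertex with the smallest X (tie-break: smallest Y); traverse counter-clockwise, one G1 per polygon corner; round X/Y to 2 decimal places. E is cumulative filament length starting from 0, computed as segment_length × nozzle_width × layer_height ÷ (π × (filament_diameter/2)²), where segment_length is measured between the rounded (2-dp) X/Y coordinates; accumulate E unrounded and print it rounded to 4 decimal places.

At z = 16.25 mm: the cube is not intersected at this z (z outside [0, 3]); the cylinder at (10.5, 16) is not intersected at this z (z outside [3, 13.5]); the cylinder at (10.5, 2): section is a regular 12-gon, circumradius r=2.5; Combining (union): only the r=2.5 cylinder at (10.5, 2) is present, so the union is just that shape — 1 connected region; (rotated 45° about Z; rotation is an isometry so areas/perimeters/island counts are preserved). The outline is a single polygon with 12 vertices. Extrusion per mm of travel: 0.4 × 0.25 / (π × 0.875²) = 0.041575. Accumulating E over each segment gives final E = 0.6461.

G0 X3.60 Y8.19 Z16.25
G1 X4.24 Y7.07 E0.0536
G1 X5.36 Y6.42 E0.1075
G1 X6.66 Y6.42 E0.1615
G1 X7.78 Y7.07 E0.2154
G1 X8.43 Y8.19 E0.2692
G1 X8.43 Y9.49 E0.3232
G1 X7.78 Y10.61 E0.3771
G1 X6.66 Y11.25 E0.4307
G1 X5.36 Y11.25 E0.4848
G1 X4.24 Y10.61 E0.5384
G1 X3.60 Y9.49 E0.5920
G1 X3.60 Y8.19 E0.6461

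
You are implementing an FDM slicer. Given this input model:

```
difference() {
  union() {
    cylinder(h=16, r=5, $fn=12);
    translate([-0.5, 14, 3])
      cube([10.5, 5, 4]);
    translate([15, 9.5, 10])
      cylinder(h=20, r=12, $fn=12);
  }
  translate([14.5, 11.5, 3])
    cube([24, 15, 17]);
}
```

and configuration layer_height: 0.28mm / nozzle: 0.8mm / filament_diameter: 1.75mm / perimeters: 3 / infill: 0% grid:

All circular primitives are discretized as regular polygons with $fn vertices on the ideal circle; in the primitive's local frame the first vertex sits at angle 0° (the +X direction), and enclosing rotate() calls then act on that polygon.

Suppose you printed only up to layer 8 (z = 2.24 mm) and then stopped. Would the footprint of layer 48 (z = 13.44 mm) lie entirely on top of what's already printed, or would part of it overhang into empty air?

part overhangs

Compare the two slices. At z = 2.24: the r=5 cylinder contributes a regular 12-gon of circumradius 5 (area = (12/2)·5.000²·sin(360°/12) = 75.00 mm²); the cube at (-0.5, 14) is absent (z outside [3, 7]); the cylinder at (15, 9.5) is not intersected at this z (z outside [10, 30]); Combining (union): only the r=5 cylinder is present, so the union is just that shape — area = 75.00 mm²; the cube at (14.5, 11.5) does not reach this height (z outside [3, 20]); Taking the first minus the rest: none of the subtracted shapes is present at this height, so the result so far is unchanged — area = 75.00 mm². At z = 13.44: the r=5 cylinder contributes a regular 12-gon of circumradius 5 (area = (12/2)·5.000²·sin(360°/12) = 75.00 mm²); the cube at (-0.5, 14) is absent (z outside [3, 7]); the r=12 cylinder at (15, 9.5) gives a regular 12-gon of circumradius 12 (constant along its height) (area = (12/2)·12.000²·sin(360°/12) = 432.00 mm²); Merging all regions: the 2 present regions are separate (no shared area or edge), so areas and boundary lengths simply add and each stays a separate island — area = 507.00 mm²; the cube at (14.5, 11.5) is present — its section is the full 24×15 rectangle (area 360.00 mm²); After the difference (first − rest): starting from that combined region (507.00 mm²), the 24×15 cube at (14.5, 11.5) partially overlaps it — only the 89.50 mm² overlap (of its 360.00 mm²) is removed, clipping the outline — area = 417.50 mm². Checking containment: at z = 13.44 the cross-section extends beyond the z = 2.24 cross-section by about 342.50 mm².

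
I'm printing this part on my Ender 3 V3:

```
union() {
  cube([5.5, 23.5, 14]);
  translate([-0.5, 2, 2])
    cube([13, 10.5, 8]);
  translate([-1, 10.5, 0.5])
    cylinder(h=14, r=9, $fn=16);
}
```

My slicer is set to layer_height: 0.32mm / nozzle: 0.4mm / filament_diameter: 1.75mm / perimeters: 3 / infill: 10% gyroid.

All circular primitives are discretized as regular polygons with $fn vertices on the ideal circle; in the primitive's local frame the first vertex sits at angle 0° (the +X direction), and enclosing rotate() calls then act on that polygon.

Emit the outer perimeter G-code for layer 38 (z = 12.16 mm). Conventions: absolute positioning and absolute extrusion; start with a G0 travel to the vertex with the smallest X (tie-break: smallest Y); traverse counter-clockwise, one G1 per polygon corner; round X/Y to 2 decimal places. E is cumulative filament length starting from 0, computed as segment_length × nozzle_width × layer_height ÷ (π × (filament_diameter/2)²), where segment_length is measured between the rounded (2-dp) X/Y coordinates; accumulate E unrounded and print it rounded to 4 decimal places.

At z = 12.16 mm: the cube is present — its section is the full 5.5×23.5 rectangle; the cube at (-0.5, 2) is not intersected at this z (z outside [2, 10]); the r=9 cylinder at (-1, 10.5) contributes a regular 16-gon of circumradius 9; Combining (union): the regions partially overlap (shared area 86.40 mm²), so overlapping operands fuse into one piece — 1 connected region. The outline is a single polygon with 20 vertices. Extrusion per mm of travel: 0.4 × 0.32 / (π × 0.875²) = 0.053216. Accumulating E over each segment gives final E = 3.8183.

G0 X-10.00 Y10.50 Z12.16
G1 X-9.31 Y7.06 E0.1867
G1 X-7.36 Y4.14 E0.3736
G1 X-4.44 Y2.19 E0.5604
G1 X-1.00 Y1.50 E0.7471
G1 X0.00 Y1.70 E0.8014
G1 X0.00 Y0.00 E0.8919
G1 X5.50 Y0.00 E1.1846
G1 X5.50 Y4.34 E1.4155
G1 X7.31 Y7.06 E1.5894
G1 X8.00 Y10.50 E1.7761
G1 X7.31 Y13.94 E1.9628
G1 X5.50 Y16.66 E2.1367
G1 X5.50 Y23.50 E2.5007
G1 X0.00 Y23.50 E2.7934
G1 X0.00 Y19.30 E3.0169
G1 X-1.00 Y19.50 E3.0711
G1 X-4.44 Y18.81 E3.2578
G1 X-7.36 Y16.86 E3.4447
G1 X-9.31 Y13.94 E3.6316
G1 X-10.00 Y10.50 E3.8183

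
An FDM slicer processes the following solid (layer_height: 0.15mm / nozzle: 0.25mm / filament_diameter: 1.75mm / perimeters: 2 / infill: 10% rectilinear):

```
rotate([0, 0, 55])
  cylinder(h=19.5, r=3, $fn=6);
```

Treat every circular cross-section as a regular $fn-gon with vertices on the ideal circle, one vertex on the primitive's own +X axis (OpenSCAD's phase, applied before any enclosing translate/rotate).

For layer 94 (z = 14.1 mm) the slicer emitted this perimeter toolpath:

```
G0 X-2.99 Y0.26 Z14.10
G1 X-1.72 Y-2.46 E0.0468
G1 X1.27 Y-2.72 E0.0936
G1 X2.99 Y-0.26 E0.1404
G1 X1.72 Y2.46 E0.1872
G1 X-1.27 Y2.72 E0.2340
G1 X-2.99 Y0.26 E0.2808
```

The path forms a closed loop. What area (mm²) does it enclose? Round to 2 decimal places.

Apply the shoelace formula to the sequence of (X, Y) vertices; enclosed area = 23.41 mm².

23.41 mm²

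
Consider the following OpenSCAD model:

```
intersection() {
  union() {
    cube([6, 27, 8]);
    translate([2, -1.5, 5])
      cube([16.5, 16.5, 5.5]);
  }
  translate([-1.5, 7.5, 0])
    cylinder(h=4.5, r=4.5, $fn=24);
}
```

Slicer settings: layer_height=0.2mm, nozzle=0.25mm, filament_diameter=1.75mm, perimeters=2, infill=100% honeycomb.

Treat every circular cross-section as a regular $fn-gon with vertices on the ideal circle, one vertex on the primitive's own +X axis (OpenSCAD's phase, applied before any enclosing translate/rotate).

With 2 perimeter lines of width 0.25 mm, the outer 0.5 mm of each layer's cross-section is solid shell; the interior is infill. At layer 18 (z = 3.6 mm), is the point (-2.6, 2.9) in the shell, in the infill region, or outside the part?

At z = 3.6 mm: the cube (footprint 6×27) is included at this height; the cube at (2, -1.5) is absent (z outside [5, 10.5]); Combining (union): only the 6×27 cube is present, so the union is just that shape — 1 connected region; the cylinder at (-1.5, 7.5): section is a regular 24-gon, circumradius r=4.5; Keeping only the common overlap: the r=4.5 cylinder at (-1.5, 7.5) partially overlaps the result so far; clipping to the common part keeps 18.27 mm² — 1 connected region. Overall, the cross-section is a single solid region. The nearest boundary edge runs (0.75, 3.60)→(0.00, 3.29); distance from the point to it = 2.63 mm. The point is not inside any of the regions above, so it lies outside the cross-section (2.63 mm from the nearest boundary).

outside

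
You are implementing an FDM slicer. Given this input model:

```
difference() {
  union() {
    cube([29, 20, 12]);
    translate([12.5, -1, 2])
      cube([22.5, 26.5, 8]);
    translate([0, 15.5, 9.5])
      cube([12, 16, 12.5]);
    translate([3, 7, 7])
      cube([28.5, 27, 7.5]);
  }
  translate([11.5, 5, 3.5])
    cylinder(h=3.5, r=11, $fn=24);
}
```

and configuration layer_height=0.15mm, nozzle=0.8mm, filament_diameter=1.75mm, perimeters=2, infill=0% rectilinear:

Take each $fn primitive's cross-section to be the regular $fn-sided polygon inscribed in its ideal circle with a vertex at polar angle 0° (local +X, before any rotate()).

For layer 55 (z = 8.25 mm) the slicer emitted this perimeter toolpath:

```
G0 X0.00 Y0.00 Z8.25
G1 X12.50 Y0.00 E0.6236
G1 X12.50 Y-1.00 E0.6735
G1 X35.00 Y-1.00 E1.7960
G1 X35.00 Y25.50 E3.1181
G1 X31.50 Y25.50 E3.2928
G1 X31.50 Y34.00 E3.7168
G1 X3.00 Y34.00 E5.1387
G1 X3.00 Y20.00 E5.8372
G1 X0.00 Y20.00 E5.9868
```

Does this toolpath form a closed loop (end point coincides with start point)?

Start point (G0): (0.00, 0.00). End point (last G1): the path does not return to the start — open.

no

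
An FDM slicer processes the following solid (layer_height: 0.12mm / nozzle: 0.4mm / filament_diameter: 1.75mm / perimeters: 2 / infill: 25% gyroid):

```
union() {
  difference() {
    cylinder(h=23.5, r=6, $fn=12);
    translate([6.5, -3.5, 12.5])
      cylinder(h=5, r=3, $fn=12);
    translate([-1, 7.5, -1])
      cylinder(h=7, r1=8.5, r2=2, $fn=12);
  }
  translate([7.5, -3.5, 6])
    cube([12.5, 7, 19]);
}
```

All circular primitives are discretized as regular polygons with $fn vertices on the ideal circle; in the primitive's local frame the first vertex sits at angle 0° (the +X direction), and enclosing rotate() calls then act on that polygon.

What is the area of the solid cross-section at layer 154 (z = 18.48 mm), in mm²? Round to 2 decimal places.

At z = 18.48 mm: the r=6 cylinder gives a regular 12-gon of circumradius 6 (constant along its height) (area = (12/2)·6.000²·sin(360°/12) = 108.00 mm²); the cylinder at (6.5, -3.5) is absent (z outside [12.5, 17.5]); the cone at (-1, 7.5) is absent (z outside [-1, 6]); Taking the first minus the rest: none of the subtracted shapes is present at this height, so the r=6 cylinder is unchanged — area = 108.00 mm²; the cube at (7.5, -3.5) is present — its section is the full 12.5×7 rectangle (area 87.50 mm²); Merging all regions: the 2 present regions are separate (no shared area or edge), so areas and boundary lengths simply add and each stays a separate island — area = 195.50 mm². Overall, the cross-section has 2 separate islands. Net area = 195.50 mm².

195.50 mm²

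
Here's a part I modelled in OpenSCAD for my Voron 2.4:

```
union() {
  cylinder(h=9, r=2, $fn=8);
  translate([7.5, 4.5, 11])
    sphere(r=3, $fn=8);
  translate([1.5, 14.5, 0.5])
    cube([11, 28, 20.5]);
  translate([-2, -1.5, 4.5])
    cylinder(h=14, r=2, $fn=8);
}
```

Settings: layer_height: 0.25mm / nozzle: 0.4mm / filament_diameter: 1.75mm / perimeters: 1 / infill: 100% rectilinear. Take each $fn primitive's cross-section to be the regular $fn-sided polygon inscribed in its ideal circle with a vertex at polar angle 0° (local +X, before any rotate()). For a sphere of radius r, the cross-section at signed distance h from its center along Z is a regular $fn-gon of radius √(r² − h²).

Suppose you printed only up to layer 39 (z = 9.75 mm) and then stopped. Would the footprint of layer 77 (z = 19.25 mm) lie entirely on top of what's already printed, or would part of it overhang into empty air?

entirely on top

Compare the two slices. At z = 9.75: the cylinder is absent (z outside [0, 9]); the r=3 sphere at (7.5, 4.5) slices to a regular 8-gon of circumradius 2.727 (√(r²−h²) with h=1.25 from center) (area = (8/2)·2.727²·sin(360°/8) = 21.04 mm²); the cube at (1.5, 14.5) (footprint 11×28) is included at this height (area 308.00 mm²); the cylinder at (-2, -1.5): section is a regular 8-gon, circumradius r=2 (area = (8/2)·2.000²·sin(360°/8) = 11.31 mm²); Combining (union): the 3 present regions are separate (no shared area or edge), so areas and boundary lengths simply add and each stays a separate island — area = 340.35 mm². At z = 19.25: the cylinder is absent (z outside [0, 9]); the sphere at (7.5, 4.5) is absent (|z−center|=8.250 > r=3); the 11×28 cube at (1.5, 14.5) contributes its full rectangle (area 308.00 mm²); the cylinder at (-2, -1.5) is absent (z outside [4.5, 18.5]); Taking the union: only the 11×28 cube at (1.5, 14.5) is present, so the union is just that shape — area = 308.00 mm². Checking containment: the cross-section at z = 19.25 is a subset of the cross-section at z = 9.75.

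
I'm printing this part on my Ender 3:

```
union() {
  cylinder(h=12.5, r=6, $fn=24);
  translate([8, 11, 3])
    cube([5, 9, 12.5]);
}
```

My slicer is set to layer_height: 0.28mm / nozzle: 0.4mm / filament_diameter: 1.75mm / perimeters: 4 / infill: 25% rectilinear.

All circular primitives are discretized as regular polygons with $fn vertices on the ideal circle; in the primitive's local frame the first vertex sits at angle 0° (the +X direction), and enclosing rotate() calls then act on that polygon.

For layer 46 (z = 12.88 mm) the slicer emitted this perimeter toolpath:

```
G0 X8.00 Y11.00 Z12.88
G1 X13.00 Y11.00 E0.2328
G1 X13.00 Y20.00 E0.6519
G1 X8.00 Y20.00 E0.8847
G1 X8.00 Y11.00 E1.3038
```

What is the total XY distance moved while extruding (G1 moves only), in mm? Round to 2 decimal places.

28.00 mm

Sum the Euclidean lengths of each G1 segment: total = 28.00 mm.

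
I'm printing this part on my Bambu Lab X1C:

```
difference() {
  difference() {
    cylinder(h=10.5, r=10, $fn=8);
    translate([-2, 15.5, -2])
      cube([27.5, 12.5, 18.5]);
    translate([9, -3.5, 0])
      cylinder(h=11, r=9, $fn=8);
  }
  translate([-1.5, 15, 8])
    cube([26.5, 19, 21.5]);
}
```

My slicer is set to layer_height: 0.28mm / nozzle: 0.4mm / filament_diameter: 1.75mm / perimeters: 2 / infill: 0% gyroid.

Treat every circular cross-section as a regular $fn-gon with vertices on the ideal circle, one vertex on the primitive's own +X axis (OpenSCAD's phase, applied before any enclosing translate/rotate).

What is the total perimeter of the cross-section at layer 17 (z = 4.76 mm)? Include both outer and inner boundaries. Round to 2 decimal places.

61.55 mm

At z = 4.76 mm: the r=10 cylinder gives a regular 8-gon of circumradius 10 (constant along its height) (perimeter = 2·8·10.000·sin(180°/8) = 61.23 mm); the 27.5×12.5 cube at (-2, 15.5) contributes its full rectangle (perimeter 80.00 mm); the cylinder at (9, -3.5): section is a regular 8-gon, circumradius r=9 (perimeter = 2·8·9.000·sin(180°/8) = 55.11 mm); Taking the first minus the rest: starting from the r=10 cylinder, the 27.5×12.5 cube at (-2, 15.5) misses the remaining region (no effect); the r=9 cylinder at (9, -3.5) partially overlaps it — only the 88.54 mm² overlap (of its 229.10 mm²) is removed, clipping the outline — boundary = 61.55 mm; the cube at (-1.5, 15) is absent (z outside [8, 29.5]); Subtracting the remaining from the first: none of the subtracted shapes is present at this height, so that combined region is unchanged — boundary = 61.55 mm. Overall, the cross-section is a single solid region. Total boundary length (outer) = 61.55 mm.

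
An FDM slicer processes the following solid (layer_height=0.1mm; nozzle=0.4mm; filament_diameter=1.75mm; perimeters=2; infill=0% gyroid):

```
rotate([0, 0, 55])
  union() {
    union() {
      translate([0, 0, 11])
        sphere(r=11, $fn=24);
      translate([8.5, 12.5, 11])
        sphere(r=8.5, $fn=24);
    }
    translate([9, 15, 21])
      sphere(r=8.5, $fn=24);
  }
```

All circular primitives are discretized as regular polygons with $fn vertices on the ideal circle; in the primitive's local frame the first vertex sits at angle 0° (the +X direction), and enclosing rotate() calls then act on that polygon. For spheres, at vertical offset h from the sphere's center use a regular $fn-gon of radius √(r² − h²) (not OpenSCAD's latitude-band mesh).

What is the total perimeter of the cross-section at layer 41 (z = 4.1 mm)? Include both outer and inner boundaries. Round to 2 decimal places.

At z = 4.1 mm: the r=11 sphere slices to a regular 24-gon of circumradius 8.567 (√(r²−h²) with h=6.9 from center) (perimeter = 2·24·8.567·sin(180°/24) = 53.67 mm); the sphere at (8.5, 12.5): section is a regular 24-gon, circumradius = √(r²−h²) = √(8.5²−6.9²) = 4.964 (perimeter = 2·24·4.964·sin(180°/24) = 31.10 mm); Merging all regions: the 2 present regions are separate (no shared area or edge), so areas and boundary lengths simply add and each stays a separate island — boundary = 84.77 mm; the sphere at (9, 15) is not intersected at this z (|z−center|=16.900 > r=8.5); Taking the union: only that combined region is present, so the union is just that shape — boundary = 84.77 mm; (rotated 55° about Z; rotation is an isometry so areas/perimeters/island counts are preserved). Overall, the cross-section has 2 separate islands. Total boundary length (outer) = 84.77 mm.

84.77 mm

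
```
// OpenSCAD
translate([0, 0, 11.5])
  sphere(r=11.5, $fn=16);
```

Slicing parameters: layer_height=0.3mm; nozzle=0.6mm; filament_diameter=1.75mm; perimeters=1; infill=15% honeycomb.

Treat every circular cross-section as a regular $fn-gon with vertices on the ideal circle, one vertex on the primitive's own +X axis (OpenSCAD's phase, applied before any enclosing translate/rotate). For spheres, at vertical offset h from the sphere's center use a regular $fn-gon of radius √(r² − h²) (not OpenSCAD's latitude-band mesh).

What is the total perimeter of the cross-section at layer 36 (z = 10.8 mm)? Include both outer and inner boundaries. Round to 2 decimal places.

71.66 mm

At z = 10.8 mm: the sphere: section is a regular 16-gon, circumradius = √(r²−h²) = √(11.5²−0.7²) = 11.479 (perimeter = 2·16·11.479·sin(180°/16) = 71.66 mm). Overall, the cross-section is a single solid region. Total boundary length (outer) = 71.66 mm.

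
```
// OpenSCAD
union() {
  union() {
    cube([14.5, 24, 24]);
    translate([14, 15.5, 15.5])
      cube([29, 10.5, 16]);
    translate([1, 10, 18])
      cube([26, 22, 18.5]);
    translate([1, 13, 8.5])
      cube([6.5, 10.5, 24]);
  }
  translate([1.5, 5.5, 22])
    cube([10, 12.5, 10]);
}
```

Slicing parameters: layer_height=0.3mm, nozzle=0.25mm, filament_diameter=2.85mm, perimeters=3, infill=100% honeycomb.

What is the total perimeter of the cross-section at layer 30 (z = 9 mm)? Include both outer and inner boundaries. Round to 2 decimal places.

At z = 9 mm: the cube (footprint 14.5×24) is included at this height (perimeter 77.00 mm); the cube at (14, 15.5) does not reach this height (z outside [15.5, 31.5]); the cube at (1, 10) does not reach this height (z outside [18, 36.5]); the cube at (1, 13) is present — its section is the full 6.5×10.5 rectangle (perimeter 34.00 mm); Combining (union): the 6.5×10.5 cube at (1, 13) lies entirely inside the 14.5×24 cube, so the union is just the 14.5×24 cube — boundary = 77.00 mm; the cube at (1.5, 5.5) does not reach this height (z outside [22, 32]); Taking the union: only that combined region is present, so the union is just that shape — boundary = 77.00 mm. Overall, the cross-section is a single solid region. Total boundary length (outer) = 77.00 mm.

77.00 mm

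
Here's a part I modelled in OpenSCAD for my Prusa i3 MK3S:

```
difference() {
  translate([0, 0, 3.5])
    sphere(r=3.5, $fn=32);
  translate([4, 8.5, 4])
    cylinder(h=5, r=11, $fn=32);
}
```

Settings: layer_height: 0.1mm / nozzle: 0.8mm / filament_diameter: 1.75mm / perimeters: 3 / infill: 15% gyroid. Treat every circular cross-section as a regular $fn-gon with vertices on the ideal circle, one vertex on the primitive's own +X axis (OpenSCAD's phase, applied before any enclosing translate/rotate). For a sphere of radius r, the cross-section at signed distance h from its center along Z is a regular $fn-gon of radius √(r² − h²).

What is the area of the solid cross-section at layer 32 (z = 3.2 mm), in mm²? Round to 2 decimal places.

37.96 mm²

At z = 3.2 mm: the r=3.5 sphere contributes a regular 32-gon of circumradius √(3.5²−0.3²) = 3.487 (area = (32/2)·3.487²·sin(360°/32) = 37.96 mm²); the cylinder at (4, 8.5) is not intersected at this z (z outside [4, 9]); Taking the first minus the rest: none of the subtracted shapes is present at this height, so the r=3.5 sphere is unchanged — area = 37.96 mm². Overall, the cross-section is a single solid region. Net area = 37.96 mm².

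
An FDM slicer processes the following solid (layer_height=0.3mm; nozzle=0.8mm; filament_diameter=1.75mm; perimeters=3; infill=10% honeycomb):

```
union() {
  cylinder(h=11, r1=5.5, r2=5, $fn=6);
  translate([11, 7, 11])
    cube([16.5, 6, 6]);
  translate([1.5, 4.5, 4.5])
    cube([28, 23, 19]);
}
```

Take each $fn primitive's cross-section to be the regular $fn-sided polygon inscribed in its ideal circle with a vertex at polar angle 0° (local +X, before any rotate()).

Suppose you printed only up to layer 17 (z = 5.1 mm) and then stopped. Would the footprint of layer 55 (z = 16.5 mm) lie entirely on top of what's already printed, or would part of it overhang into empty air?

Compare the two slices. At z = 5.1: the cone: at t=0.464 of its height the radius interpolates to r₁+(r₂−r₁)t = 5.268, giving a regular 6-gon of that circumradius (area = (6/2)·5.268²·sin(360°/6) = 72.11 mm²); the cube at (11, 7) does not reach this height (z outside [11, 17]); the 28×23 cube at (1.5, 4.5) contributes its full rectangle (area 644.00 mm²); Taking the union: the regions partially overlap — summed areas 716.11 mm² minus the doubly-counted overlap 0.07 mm² gives 716.03 mm² — area = 716.03 mm². At z = 16.5: the cone is not intersected at this z (z outside [0, 11]); the cube at (11, 7) (footprint 16.5×6) is included at this height (area 99.00 mm²); the cube at (1.5, 4.5) (footprint 28×23) is included at this height (area 644.00 mm²); Combining (union): the 16.5×6 cube at (11, 7) lies entirely inside the 28×23 cube at (1.5, 4.5), so the union is just the 28×23 cube at (1.5, 4.5) — area = 644.00 mm². Checking containment: the cross-section at z = 16.5 is a subset of the cross-section at z = 5.1.

entirely on top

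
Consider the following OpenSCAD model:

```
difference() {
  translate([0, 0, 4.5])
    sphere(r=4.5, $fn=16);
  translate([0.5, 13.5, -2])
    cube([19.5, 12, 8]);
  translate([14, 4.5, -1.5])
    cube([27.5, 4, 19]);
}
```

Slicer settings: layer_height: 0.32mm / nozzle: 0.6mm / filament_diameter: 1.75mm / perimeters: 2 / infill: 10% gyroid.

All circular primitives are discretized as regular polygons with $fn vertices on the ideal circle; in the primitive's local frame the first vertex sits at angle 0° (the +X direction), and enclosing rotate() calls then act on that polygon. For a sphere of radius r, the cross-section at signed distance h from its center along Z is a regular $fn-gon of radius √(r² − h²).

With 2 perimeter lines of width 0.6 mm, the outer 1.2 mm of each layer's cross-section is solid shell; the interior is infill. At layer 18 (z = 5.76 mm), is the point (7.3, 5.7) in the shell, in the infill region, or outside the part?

At z = 5.76 mm: the sphere: section is a regular 16-gon, circumradius = √(r²−h²) = √(4.5²−1.26²) = 4.320; the cube at (0.5, 13.5) (footprint 19.5×12) is included at this height; the 27.5×4 cube at (14, 4.5) contributes its full rectangle; Taking the first minus the rest: starting from the r=4.5 sphere, the 19.5×12 cube at (0.5, 13.5) misses the remaining region (no effect); the 27.5×4 cube at (14, 4.5) misses the remaining region (no effect) — 1 connected region. Overall, the cross-section is a single solid region. The nearest boundary edge runs (3.05, 3.05)→(3.99, 1.65); distance from the point to it = 5.00 mm. The point is not inside any of the regions above, so it lies outside the cross-section (5.00 mm from the nearest boundary).

outside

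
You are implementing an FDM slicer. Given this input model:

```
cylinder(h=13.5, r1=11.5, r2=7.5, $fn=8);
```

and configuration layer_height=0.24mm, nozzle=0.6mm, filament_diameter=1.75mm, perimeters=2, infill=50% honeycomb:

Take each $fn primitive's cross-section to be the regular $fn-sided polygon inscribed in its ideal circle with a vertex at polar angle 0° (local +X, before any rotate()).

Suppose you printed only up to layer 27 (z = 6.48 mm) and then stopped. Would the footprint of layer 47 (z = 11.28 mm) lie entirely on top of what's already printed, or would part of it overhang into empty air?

entirely on top

Compare the two slices. At z = 6.48: the cone contributes a regular 8-gon of circumradius 9.580 (interpolated between r1=11.5 and r2=7.5 at t=0.480) (area = (8/2)·9.580²·sin(360°/8) = 259.58 mm²). At z = 11.28: the cone: at t=0.836 of its height the radius interpolates to r₁+(r₂−r₁)t = 8.158, giving a regular 8-gon of that circumradius (area = (8/2)·8.158²·sin(360°/8) = 188.23 mm²). Checking containment: the cross-section at z = 11.28 is a subset of the cross-section at z = 6.48.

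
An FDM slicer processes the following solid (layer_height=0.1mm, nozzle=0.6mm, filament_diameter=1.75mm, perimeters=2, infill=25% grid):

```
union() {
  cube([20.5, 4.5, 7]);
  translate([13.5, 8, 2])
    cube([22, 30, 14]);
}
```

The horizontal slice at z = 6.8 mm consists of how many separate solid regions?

At z = 6.8 mm: the cube (footprint 20.5×4.5) is included at this height; the cube at (13.5, 8) is present — its section is the full 22×30 rectangle; Merging all regions: the 2 present regions are separate (no shared area or edge), so areas and boundary lengths simply add and each stays a separate island — 2 connected regions. The result has 2 disconnected regions.

2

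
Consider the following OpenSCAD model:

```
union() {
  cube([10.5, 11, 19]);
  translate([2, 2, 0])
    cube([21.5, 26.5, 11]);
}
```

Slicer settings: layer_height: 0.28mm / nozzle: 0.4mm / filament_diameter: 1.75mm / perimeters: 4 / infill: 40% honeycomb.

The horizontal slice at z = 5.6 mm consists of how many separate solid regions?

1

At z = 5.6 mm: the cube (footprint 10.5×11) is included at this height; the cube at (2, 2) (footprint 21.5×26.5) is included at this height; Merging all regions: the regions partially overlap (shared area 76.50 mm²), so overlapping operands fuse into one piece — 1 connected region. The result has 1 disconnected region.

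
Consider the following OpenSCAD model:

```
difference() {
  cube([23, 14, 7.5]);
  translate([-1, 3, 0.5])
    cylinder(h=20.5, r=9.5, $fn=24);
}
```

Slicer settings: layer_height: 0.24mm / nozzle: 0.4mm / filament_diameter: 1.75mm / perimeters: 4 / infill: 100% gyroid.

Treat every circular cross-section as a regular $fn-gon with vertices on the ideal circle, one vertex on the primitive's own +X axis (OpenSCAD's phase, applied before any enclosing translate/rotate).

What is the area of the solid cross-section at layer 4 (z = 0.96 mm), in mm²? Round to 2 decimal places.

236.49 mm²

At z = 0.96 mm: the 23×14 cube contributes its full rectangle (area 322.00 mm²); the cylinder at (-1, 3): section is a regular 24-gon, circumradius r=9.5 (area = (24/2)·9.500²·sin(360°/24) = 280.30 mm²); Taking the first minus the rest: starting from the 23×14 cube (322.00 mm²), the r=9.5 cylinder at (-1, 3) partially overlaps it — only the 85.51 mm² overlap (of its 280.30 mm²) is removed, clipping the outline — area = 236.49 mm². Overall, the cross-section is a single solid region. Net area = 236.49 mm².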